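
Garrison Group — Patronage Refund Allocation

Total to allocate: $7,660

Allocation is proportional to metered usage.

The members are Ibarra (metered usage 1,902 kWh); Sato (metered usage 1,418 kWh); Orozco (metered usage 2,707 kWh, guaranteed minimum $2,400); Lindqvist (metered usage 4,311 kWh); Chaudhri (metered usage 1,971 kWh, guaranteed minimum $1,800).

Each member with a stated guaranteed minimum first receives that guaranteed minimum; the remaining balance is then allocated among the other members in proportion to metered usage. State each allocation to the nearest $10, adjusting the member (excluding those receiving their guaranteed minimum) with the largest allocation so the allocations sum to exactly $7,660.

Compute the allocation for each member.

Minimums first: Orozco $2,400; Chaudhri $1,800. Remaining pool $3,460.
Remaining pool split over remaining metered usage 7,631: Ibarra 862.39 → $860; Sato 642.94 → $640; Lindqvist 1,954.67 → $1,950.
Rounding difference +$10 applied to Lindqvist → $1,960.

Ibarra: $860 · Sato: $640 · Orozco: $2,400 · Lindqvist: $1,960 · Chaudhri: $1,800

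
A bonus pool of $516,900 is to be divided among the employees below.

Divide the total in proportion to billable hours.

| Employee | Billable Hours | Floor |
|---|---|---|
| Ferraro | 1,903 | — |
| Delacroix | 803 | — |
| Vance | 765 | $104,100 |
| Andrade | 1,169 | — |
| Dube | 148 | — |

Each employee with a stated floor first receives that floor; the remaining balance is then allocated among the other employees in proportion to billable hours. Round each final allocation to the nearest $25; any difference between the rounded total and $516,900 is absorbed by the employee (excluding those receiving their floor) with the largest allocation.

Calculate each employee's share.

Guaranteed amounts: Vance $104,100. Remaining pool $412,800.
Remaining pool split over remaining billable hours 4,023: Ferraro 195,266.82 → $195,275; Delacroix 82,395.82 → $82,400; Andrade 119,951.08 → $119,950; Dube 15,186.28 → $15,175.

Ferraro: $195,275 | Delacroix: $82,400 | Vance: $104,100 | Andrade: $119,950 | Dube: $15,175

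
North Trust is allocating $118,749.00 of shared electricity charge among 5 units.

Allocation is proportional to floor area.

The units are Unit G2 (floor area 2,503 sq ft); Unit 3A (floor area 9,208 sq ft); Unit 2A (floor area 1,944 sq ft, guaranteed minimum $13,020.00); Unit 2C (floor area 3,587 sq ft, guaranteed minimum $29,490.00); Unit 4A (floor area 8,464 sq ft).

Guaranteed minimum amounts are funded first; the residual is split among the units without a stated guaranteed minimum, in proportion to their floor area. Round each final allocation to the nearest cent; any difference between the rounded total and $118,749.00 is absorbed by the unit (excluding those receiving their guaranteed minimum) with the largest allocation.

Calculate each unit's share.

Minimums first: Unit 2A $13,020.00; Unit 2C $29,490.00. Balance $76,239.00.
Balance split over remaining floor area 20,175: Unit G2 9,458.5486 → $9,458.55; Unit 3A 34,795.9709 → $34,795.97; Unit 4A 31,984.4806 → $31,984.48.

Unit G2: $9,458.55 | Unit 3A: $34,795.97 | Unit 2A: $13,020.00 | Unit 2C: $29,490.00 | Unit 4A: $31,984.48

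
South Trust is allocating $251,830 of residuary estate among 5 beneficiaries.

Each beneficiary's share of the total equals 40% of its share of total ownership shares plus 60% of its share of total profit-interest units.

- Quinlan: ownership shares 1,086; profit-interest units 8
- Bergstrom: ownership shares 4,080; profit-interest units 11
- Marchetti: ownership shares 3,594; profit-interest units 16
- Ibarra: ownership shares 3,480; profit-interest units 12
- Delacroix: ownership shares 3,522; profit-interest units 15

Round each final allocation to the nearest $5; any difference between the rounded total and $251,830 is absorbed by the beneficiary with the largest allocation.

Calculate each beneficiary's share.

Ownership shares total 15,762; profit-interest units total 62.
Combined weights (40% ownership shares + 60% profit-interest units): Quinlan 0.1050; Bergstrom 0.2100; Marchetti 0.2460; Ibarra 0.2044; Delacroix 0.2345.
Raw shares: Quinlan 26,436.94; Bergstrom 52,882.23; Marchetti 61,961.62; Ibarra 51,484.80; Delacroix 59,064.41.
After rounding ($5): Quinlan $26,435; Bergstrom $52,880; Marchetti $61,960; Ibarra $51,485; Delacroix $59,065. Sum = $251,825.
Difference $251,830 − $251,825 = +$5 applied to largest allocation (Marchetti): Marchetti becomes $61,965.

Quinlan: $26,435; Bergstrom: $52,880; Marchetti: $61,965; Ibarra: $51,485; Delacroix: $59,065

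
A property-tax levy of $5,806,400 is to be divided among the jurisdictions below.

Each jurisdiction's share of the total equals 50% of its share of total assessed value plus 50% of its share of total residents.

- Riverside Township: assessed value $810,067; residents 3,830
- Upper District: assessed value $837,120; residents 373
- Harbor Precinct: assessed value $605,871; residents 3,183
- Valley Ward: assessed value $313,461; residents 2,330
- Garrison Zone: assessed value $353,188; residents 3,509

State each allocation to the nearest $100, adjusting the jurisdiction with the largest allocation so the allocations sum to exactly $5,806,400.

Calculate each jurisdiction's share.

Riverside Township: $1,646,200 | Upper District: $914,300 | Harbor Precinct: $1,301,200 | Valley Ward: $823,200 | Garrison Zone: $1,121,500

Totals — assessed value 2,919,707, residents 13,225.
Combined weights (50% assessed value + 50% residents): Riverside Township 0.2835; Upper District 0.1575; Harbor Precinct 0.2241; Valley Ward 0.1418; Garrison Zone 0.1931.
Unrounded shares: Riverside Township 1,646,262.67; Upper District 914,269.53; Harbor Precinct 1,301,189.33; Valley Ward 823,178.86; Garrison Zone 1,121,499.61.
Rounded to nearest $100: Riverside Township $1,646,300; Upper District $914,300; Harbor Precinct $1,301,200; Valley Ward $823,200; Garrison Zone $1,121,500. Sum = $5,806,500.
Difference $5,806,400 − $5,806,500 = −$100 applied to largest allocation (Riverside Township): Riverside Township becomes $1,646,200.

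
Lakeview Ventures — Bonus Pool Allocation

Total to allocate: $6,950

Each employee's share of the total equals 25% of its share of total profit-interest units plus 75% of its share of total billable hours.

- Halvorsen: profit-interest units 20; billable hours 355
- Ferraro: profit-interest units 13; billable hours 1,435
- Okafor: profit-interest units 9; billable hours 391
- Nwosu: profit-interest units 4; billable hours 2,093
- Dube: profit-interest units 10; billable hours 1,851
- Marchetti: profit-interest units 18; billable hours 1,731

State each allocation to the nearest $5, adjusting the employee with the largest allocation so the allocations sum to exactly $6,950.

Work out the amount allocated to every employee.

Profit-interest units total 74; billable hours total 7,856.
Composite weights (25% profit-interest units + 75% billable hours): Halvorsen 0.1015; Ferraro 0.1809; Okafor 0.0677; Nwosu 0.2133; Dube 0.2105; Marchetti 0.2261.
Unrounded shares: Halvorsen 705.14; Ferraro 1,257.37; Okafor 470.75; Nwosu 1,482.64; Dube 1,462.95; Marchetti 1,571.16.
After rounding ($5): Halvorsen $705; Ferraro $1,255; Okafor $470; Nwosu $1,485; Dube $1,465; Marchetti $1,570. Sum = $6,950.
Sum already equals the total — no adjustment.

Halvorsen: $705 · Ferraro: $1,255 · Okafor: $470 · Nwosu: $1,485 · Dube: $1,465 · Marchetti: $1,570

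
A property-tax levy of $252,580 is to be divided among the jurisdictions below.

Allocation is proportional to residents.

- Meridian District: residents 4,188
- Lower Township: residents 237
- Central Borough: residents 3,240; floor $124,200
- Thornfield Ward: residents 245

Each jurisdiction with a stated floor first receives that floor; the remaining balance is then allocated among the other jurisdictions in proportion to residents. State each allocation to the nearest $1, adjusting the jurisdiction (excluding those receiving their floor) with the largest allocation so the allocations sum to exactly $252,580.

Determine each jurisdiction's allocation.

Minimums first: Central Borough $124,200. Balance $128,380.
Balance split over remaining residents 4,670: Meridian District 115,129.64 → $115,130; Lower Township 6,515.22 → $6,515; Thornfield Ward 6,735.14 → $6,735.

Meridian District: $115,130 · Lower Township: $6,515 · Central Borough: $124,200 · Thornfield Ward: $6,735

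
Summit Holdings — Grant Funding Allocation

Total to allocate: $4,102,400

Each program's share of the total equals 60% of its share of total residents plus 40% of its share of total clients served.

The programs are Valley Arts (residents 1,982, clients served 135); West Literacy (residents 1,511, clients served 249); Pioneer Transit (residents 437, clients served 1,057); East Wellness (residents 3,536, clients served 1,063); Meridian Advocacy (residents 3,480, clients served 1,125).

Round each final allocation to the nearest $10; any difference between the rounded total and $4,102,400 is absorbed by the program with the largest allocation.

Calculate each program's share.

Residents total 10,946; clients served total 3,629.
Blended shares (60% residents + 40% clients served): Valley Arts 0.1235; West Literacy 0.1103; Pioneer Transit 0.1405; East Wellness 0.3110; Meridian Advocacy 0.3148.
Pro-rata amounts: Valley Arts 506,738.94; West Literacy 452,373.10; Pioneer Transit 576,222.61; East Wellness 1,275,811.50; Meridian Advocacy 1,291,253.85.
At nearest $10: Valley Arts $506,740; West Literacy $452,370; Pioneer Transit $576,220; East Wellness $1,275,810; Meridian Advocacy $1,291,250. Sum = $4,102,390.
Difference $4,102,400 − $4,102,390 = +$10 applied to largest allocation (Meridian Advocacy): Meridian Advocacy becomes $1,291,260.

Valley Arts: $506,740 · West Literacy: $452,370 · Pioneer Transit: $576,220 · East Wellness: $1,275,810 · Meridian Advocacy: $1,291,260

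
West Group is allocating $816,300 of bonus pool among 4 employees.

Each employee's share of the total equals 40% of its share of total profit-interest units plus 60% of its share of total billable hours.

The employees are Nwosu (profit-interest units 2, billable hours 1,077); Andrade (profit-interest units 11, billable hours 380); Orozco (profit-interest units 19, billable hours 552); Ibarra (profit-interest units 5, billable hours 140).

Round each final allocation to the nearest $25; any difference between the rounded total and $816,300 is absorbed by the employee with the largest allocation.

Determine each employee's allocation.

Nwosu: $263,100 · Andrade: $183,675 · Orozco: $293,500 · Ibarra: $76,025

Profit-interest units total 37; billable hours total 2,149.
Combined weights (40% profit-interest units + 60% billable hours): Nwosu 0.3223; Andrade 0.2250; Orozco 0.3595; Ibarra 0.0931.
Raw shares: Nwosu 263,109.51; Andrade 183,679.56; Orozco 293,479.11; Ibarra 76,031.82.
Rounded to nearest $25: Nwosu $263,100; Andrade $183,675; Orozco $293,475; Ibarra $76,025. Sum = $816,275.
Difference $816,300 − $816,275 = +$25 applied to largest allocation (Orozco): Orozco becomes $293,500.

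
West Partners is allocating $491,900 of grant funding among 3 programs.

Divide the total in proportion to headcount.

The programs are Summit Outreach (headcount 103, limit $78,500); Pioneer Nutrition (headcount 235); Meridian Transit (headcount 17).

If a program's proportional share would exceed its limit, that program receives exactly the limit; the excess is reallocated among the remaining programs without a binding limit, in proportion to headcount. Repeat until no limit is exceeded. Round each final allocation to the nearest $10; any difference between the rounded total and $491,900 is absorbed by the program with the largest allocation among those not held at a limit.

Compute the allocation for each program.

Summit Outreach: $78,500; Pioneer Nutrition: $385,510; Meridian Transit: $27,890

Sum of headcount: 355.
Unconstrained shares: Summit Outreach 142,720.28; Pioneer Nutrition 325,623.94; Meridian Transit 23,555.77.
Held at cap: Summit Outreach ($78,500); remaining pool $413,400 reallocated over remaining headcount 252.
Remaining shares: Pioneer Nutrition 385,511.90 → $385,510; Meridian Transit 27,888.10 → $27,890.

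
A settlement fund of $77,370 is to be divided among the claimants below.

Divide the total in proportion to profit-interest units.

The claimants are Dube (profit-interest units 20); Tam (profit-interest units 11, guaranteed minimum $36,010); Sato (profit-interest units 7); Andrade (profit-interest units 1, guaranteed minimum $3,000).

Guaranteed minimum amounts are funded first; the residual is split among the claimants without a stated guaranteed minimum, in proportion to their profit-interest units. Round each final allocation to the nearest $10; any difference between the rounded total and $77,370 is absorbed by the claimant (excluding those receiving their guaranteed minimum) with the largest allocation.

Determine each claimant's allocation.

Guaranteed amounts: Tam $36,010; Andrade $3,000. Remaining pool $38,360.
Remaining pool split over remaining profit-interest units 27: Dube 28,414.81 → $28,410; Sato 9,945.19 → $9,950.

Dube: $28,410 | Tam: $36,010 | Sato: $9,950 | Andrade: $3,000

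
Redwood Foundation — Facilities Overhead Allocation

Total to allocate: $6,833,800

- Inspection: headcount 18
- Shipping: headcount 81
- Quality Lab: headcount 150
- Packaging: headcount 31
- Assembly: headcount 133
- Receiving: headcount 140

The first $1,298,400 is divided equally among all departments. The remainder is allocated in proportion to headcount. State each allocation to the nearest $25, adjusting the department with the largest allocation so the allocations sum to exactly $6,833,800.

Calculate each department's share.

Inspection: $396,575; Shipping: $1,027,200; Quality Lab: $1,717,850; Packaging: $526,700; Assembly: $1,547,700; Receiving: $1,617,775

Equal tier: $1,298,400 ÷ 6 = $216,400 apiece.
Remainder $5,535,400 by headcount (total 553): Inspection 180,175.77 → $180,175; Shipping 810,790.96 → $810,800; Quality Lab 1,501,464.74 → $1,501,475; Packaging 310,302.71 → $310,300; Assembly 1,331,298.73 → $1,331,300; Receiving 1,401,367.09 → $1,401,375.
Rounding difference −$25 on remainder applied to Quality Lab.
Totals: Inspection $216,400 + $180,175 = $396,575; Shipping $216,400 + $810,800 = $1,027,200; Quality Lab $216,400 + $1,501,450 = $1,717,850; Packaging $216,400 + $310,300 = $526,700; Assembly $216,400 + $1,331,300 = $1,547,700; Receiving $216,400 + $1,401,375 = $1,617,775.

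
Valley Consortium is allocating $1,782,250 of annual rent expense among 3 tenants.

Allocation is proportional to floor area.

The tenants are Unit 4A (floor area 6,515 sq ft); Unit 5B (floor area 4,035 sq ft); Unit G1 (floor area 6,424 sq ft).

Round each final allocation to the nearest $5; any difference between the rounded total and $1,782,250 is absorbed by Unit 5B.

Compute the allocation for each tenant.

Combined floor area = 16,974.
Proportional shares: Unit 4A 6,515/16,974 × $1,782,250 = 684,067.32; Unit 5B 4,035/16,974 × $1,782,250 = 423,670.25; Unit G1 6,424/16,974 × $1,782,250 = 674,512.43.
At nearest $5: Unit 4A $684,065; Unit 5B $423,670; Unit G1 $674,510. Sum = $1,782,245.
Difference $1,782,250 − $1,782,245 = +$5 applied to Unit 5B: Unit 5B becomes $423,675.

Unit 4A: $684,065 · Unit 5B: $423,675 · Unit G1: $674,510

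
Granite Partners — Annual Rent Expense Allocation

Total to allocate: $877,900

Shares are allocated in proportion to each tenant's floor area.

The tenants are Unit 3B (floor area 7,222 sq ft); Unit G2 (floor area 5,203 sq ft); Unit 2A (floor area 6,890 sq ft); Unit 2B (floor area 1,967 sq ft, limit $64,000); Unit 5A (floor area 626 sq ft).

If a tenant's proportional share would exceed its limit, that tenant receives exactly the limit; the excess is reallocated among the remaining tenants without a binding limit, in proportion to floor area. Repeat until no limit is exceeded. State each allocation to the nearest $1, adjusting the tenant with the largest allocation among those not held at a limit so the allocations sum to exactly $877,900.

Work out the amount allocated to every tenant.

Unit 3B: $294,769; Unit G2: $212,363; Unit 2A: $281,218; Unit 2B: $64,000; Unit 5A: $25,550

Floor area total: 21,908.
Pro-rata shares before constraints: Unit 3B 289,400.85; Unit G2 208,495.24; Unit 2A 276,096.91; Unit 2B 78,821.86; Unit 5A 25,085.15.
Cap binds for Unit 2B ($64,000); remaining pool $813,900 reallocated over remaining floor area 19,941.
Shares after redistribution: Unit 3B 294,768.86 → $294,769; Unit G2 212,362.55 → $212,363; Unit 2A 281,218.14 → $281,218; Unit 5A 25,550.44 → $25,550.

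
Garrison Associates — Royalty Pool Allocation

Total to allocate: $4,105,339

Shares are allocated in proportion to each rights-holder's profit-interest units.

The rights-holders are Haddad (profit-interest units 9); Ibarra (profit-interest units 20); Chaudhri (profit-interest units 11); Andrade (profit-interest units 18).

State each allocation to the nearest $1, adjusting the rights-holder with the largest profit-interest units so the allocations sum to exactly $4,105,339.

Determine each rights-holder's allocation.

Profit-interest units total: 9 + 20 + 11 + 18 = 58.
Raw shares: Haddad 637,035.36; Ibarra 1,415,634.14; Chaudhri 778,598.78; Andrade 1,274,070.72.
At nearest $1: Haddad $637,035; Ibarra $1,415,634; Chaudhri $778,599; Andrade $1,274,071. Sum = $4,105,339.
Rounded total matches; no reconciliation needed.

Haddad: $637,035 | Ibarra: $1,415,634 | Chaudhri: $778,599 | Andrade: $1,274,071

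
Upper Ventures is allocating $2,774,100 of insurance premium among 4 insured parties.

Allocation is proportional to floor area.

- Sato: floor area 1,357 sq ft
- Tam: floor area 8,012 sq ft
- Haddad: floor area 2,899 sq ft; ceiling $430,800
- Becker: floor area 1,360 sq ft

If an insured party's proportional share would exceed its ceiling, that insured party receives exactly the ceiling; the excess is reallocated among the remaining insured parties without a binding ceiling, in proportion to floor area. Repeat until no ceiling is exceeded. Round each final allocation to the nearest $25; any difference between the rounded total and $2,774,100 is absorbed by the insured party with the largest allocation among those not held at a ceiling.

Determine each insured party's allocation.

Sum of floor area: 13,628.
Proportional shares (ignoring caps): Sato 276,229.36; Tam 1,630,913.50; Haddad 590,117.10; Becker 276,840.04.
Capped: Haddad ($430,800); remaining pool $2,343,300 reallocated over remaining floor area 10,729.
Shares after redistribution: Sato 296,379.73 → $296,375; Tam 1,749,885.32 → $1,749,875; Becker 297,034.95 → $297,025.
Rounding difference +$25 applied to Tam → $1,749,900.

Sato: $296,375; Tam: $1,749,900; Haddad: $430,800; Becker: $297,025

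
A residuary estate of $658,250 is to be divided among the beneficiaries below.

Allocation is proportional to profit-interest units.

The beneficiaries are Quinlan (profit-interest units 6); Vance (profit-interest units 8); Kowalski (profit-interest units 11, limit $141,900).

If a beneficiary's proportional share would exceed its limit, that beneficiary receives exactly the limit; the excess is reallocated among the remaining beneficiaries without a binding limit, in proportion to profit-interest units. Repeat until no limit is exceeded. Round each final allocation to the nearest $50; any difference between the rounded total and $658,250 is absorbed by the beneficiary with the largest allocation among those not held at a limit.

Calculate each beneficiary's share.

Sum of profit-interest units: 25.
Proportional shares (ignoring caps): Quinlan 157,980.00; Vance 210,640.00; Kowalski 289,630.00.
Capped: Kowalski ($141,900); balance $516,350 reallocated over remaining profit-interest units 14.
Redistributed shares: Quinlan 221,292.86 → $221,300; Vance 295,057.14 → $295,050.

Quinlan: $221,300 | Vance: $295,050 | Kowalski: $141,900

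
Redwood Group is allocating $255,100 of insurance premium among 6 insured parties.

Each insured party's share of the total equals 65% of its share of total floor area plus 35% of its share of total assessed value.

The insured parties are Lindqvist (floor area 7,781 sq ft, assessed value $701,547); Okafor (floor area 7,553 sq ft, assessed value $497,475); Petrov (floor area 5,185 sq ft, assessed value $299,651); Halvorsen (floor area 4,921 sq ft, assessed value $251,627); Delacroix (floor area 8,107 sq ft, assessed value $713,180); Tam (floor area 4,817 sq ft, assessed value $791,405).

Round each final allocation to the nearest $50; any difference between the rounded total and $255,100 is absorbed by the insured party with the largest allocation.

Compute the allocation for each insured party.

Totals — floor area 38,364, assessed value 3,254,885.
Blended shares (65% floor area + 35% assessed value): Lindqvist 0.2073; Okafor 0.1815; Petrov 0.1201; Halvorsen 0.1104; Delacroix 0.2140; Tam 0.1667.
Pro-rata amounts: Lindqvist 52,874.85; Okafor 46,291.48; Petrov 30,630.10; Halvorsen 28,171.70; Delacroix 54,602.97; Tam 42,528.89.
At nearest $50: Lindqvist $52,850; Okafor $46,300; Petrov $30,650; Halvorsen $28,150; Delacroix $54,600; Tam $42,550. Sum = $255,100.
Rounded total matches; no reconciliation needed.

Lindqvist: $52,850 | Okafor: $46,300 | Petrov: $30,650 | Halvorsen: $28,150 | Delacroix: $54,600 | Tam: $42,550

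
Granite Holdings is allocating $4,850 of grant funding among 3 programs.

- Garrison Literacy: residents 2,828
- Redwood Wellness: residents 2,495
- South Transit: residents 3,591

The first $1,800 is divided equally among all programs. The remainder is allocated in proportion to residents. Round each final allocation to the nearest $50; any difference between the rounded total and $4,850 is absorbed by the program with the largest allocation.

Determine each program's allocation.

Garrison Literacy: $1,550; Redwood Wellness: $1,450; South Transit: $1,850

$1,800 shared equally gives $600 per program.
Remainder $3,050 by residents (total 8,914): Garrison Literacy 967.62 → $950; Redwood Wellness 853.69 → $850; South Transit 1,228.69 → $1,250.
Totals: Garrison Literacy $600 + $950 = $1,550; Redwood Wellness $600 + $850 = $1,450; South Transit $600 + $1,250 = $1,850.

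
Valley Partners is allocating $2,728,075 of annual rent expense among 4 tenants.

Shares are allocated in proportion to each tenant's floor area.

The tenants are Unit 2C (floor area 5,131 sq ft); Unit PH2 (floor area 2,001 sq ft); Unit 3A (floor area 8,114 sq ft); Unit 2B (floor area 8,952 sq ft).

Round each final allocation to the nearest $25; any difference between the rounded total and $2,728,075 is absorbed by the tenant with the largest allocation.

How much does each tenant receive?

Sum of floor area: 24,198.
Unrounded shares: Unit 2C 5,131/24,198 × $2,728,075 = 578,467.35; Unit PH2 2,001/24,198 × $2,728,075 = 225,592.12; Unit 3A 8,114/24,198 × $2,728,075 = 914,769.84; Unit 2B 8,952/24,198 × $2,728,075 = 1,009,245.70.
Rounded to nearest $25: Unit 2C $578,475; Unit PH2 $225,600; Unit 3A $914,775; Unit 2B $1,009,250. Sum = $2,728,100.
Difference $2,728,075 − $2,728,100 = −$25 applied to largest allocation (Unit 2B): Unit 2B becomes $1,009,225.

Unit 2C: $578,475; Unit PH2: $225,600; Unit 3A: $914,775; Unit 2B: $1,009,225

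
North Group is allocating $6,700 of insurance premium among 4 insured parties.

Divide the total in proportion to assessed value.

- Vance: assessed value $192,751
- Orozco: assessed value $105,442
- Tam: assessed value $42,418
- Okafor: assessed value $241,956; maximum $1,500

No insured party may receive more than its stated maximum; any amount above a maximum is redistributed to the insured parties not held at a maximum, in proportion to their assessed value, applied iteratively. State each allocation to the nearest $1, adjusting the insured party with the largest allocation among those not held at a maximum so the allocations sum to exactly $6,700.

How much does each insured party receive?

Vance: $2,942 | Orozco: $1,610 | Tam: $648 | Okafor: $1,500

Combined assessed value = 582,567.
Proportional shares (ignoring caps): Vance 2,216.80; Orozco 1,212.67; Tam 487.84; Okafor 2,782.69.
Cap binds for Okafor ($1,500); remaining pool $5,200 reallocated over remaining assessed value 340,611.
Shares after redistribution: Vance 2,942.67 → $2,943; Orozco 1,609.75 → $1,610; Tam 647.58 → $648.
Rounding difference −$1 applied to Vance → $2,942.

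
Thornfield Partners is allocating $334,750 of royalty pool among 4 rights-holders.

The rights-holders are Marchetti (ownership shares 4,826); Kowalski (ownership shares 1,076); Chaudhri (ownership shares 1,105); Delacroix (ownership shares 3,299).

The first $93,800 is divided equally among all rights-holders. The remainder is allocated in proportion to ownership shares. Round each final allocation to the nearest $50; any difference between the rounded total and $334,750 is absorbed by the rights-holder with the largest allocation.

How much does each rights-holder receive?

Marchetti: $136,250 · Kowalski: $48,600 · Chaudhri: $49,300 · Delacroix: $100,600

$93,800 shared equally gives $23,450 per rights-holder.
Remainder $240,950 by ownership shares (total 10,306): Marchetti 112,829.88 → $112,850; Kowalski 25,156.43 → $25,150; Chaudhri 25,834.44 → $25,850; Delacroix 77,129.25 → $77,150.
Rounding difference −$50 on remainder applied to Marchetti.
Totals: Marchetti $23,450 + $112,800 = $136,250; Kowalski $23,450 + $25,150 = $48,600; Chaudhri $23,450 + $25,850 = $49,300; Delacroix $23,450 + $77,150 = $100,600.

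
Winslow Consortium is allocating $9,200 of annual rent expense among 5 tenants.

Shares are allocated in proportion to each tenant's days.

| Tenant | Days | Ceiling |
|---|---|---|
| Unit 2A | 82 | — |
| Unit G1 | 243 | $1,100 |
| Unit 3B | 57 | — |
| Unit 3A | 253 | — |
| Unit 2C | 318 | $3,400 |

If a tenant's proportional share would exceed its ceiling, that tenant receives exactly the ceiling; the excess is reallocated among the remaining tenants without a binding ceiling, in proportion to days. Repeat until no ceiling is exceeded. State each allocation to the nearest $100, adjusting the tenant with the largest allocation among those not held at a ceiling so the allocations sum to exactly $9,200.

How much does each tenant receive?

Sum of days: 953.
Unconstrained shares: Unit 2A 791.61; Unit G1 2,345.86; Unit 3B 550.26; Unit 3A 2,442.39; Unit 2C 3,069.88.
Cap binds for Unit G1 ($1,100); remaining pool $8,100 reallocated over remaining days 710.
Cap binds for Unit 2C ($3,400); remaining pool $4,700 reallocated over remaining days 392.
Remaining shares: Unit 2A 983.16 → $1,000; Unit 3B 683.42 → $700; Unit 3A 3,033.42 → $3,000.

Unit 2A: $1,000 · Unit G1: $1,100 · Unit 3B: $700 · Unit 3A: $3,000 · Unit 2C: $3,400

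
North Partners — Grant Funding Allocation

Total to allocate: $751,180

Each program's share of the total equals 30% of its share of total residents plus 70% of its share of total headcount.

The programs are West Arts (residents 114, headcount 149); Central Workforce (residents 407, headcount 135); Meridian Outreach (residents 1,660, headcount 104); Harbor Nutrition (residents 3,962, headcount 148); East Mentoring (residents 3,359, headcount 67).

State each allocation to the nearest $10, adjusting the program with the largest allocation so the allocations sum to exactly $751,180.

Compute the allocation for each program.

West Arts: $132,630; Central Workforce: $127,370; Meridian Outreach: $130,060; Harbor Nutrition: $223,030; East Mentoring: $138,090

Totals — residents 9,502, headcount 603.
Composite weights (30% residents + 70% headcount): West Arts 0.1766; Central Workforce 0.1696; Meridian Outreach 0.1731; Harbor Nutrition 0.2969; East Mentoring 0.1838.
Unrounded shares: West Arts 132,634.15; Central Workforce 127,374.85; Meridian Outreach 130,059.08; Harbor Nutrition 223,023.15; East Mentoring 138,088.77.
At nearest $10: West Arts $132,630; Central Workforce $127,370; Meridian Outreach $130,060; Harbor Nutrition $223,020; East Mentoring $138,090. Sum = $751,170.
Difference $751,180 − $751,170 = +$10 applied to largest allocation (Harbor Nutrition): Harbor Nutrition becomes $223,030.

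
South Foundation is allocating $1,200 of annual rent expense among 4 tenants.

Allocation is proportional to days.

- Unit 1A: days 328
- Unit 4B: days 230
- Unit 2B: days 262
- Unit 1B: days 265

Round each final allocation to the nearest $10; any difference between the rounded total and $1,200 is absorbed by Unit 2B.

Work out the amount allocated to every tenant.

Unit 1A: $360 | Unit 4B: $250 | Unit 2B: $300 | Unit 1B: $290

Combined days = 1,085.
Raw shares: Unit 1A 328/1,085 × $1,200 = 362.76; Unit 4B 230/1,085 × $1,200 = 254.38; Unit 2B 262/1,085 × $1,200 = 289.77; Unit 1B 265/1,085 × $1,200 = 293.09.
At nearest $10: Unit 1A $360; Unit 4B $250; Unit 2B $290; Unit 1B $290. Sum = $1,190.
Difference $1,200 − $1,190 = +$10 applied to Unit 2B: Unit 2B becomes $300.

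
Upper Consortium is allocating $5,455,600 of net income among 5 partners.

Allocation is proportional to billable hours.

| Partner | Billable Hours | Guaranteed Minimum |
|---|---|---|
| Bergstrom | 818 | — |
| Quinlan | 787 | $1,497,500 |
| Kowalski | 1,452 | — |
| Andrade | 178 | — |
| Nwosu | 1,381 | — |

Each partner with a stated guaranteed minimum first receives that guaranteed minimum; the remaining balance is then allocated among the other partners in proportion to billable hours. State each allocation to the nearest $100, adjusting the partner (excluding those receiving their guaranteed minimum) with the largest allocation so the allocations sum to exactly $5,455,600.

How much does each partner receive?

Bergstrom: $845,600; Quinlan: $1,497,500; Kowalski: $1,500,900; Andrade: $184,000; Nwosu: $1,427,600

Minimums first: Quinlan $1,497,500. Remaining pool $3,958,100.
Remaining pool split over remaining billable hours 3,829: Bergstrom 845,579.99 → $845,600; Kowalski 1,500,956.18 → $1,501,000; Andrade 184,001.51 → $184,000; Nwosu 1,427,562.31 → $1,427,600.
Rounding difference −$100 applied to Kowalski → $1,500,900.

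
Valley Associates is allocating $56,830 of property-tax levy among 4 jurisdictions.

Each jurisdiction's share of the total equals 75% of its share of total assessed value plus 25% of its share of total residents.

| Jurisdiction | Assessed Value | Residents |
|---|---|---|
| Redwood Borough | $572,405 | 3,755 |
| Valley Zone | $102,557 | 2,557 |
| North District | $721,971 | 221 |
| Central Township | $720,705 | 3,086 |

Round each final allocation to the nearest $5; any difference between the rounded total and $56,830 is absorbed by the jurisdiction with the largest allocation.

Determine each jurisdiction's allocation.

Redwood Borough: $17,065; Valley Zone: $5,840; North District: $14,860; Central Township: $19,065

Assessed value total 2,117,638; residents total 9,619.
Blended shares (75% assessed value + 25% residents): Redwood Borough 0.3003; Valley Zone 0.1028; North District 0.2614; Central Township 0.3355.
Proportional shares: Redwood Borough 17,067.24; Valley Zone 5,840.96; North District 14,857.81; Central Township 19,064.00.
At nearest $5: Redwood Borough $17,065; Valley Zone $5,840; North District $14,860; Central Township $19,065. Sum = $56,830.
Rounded total matches; no reconciliation needed.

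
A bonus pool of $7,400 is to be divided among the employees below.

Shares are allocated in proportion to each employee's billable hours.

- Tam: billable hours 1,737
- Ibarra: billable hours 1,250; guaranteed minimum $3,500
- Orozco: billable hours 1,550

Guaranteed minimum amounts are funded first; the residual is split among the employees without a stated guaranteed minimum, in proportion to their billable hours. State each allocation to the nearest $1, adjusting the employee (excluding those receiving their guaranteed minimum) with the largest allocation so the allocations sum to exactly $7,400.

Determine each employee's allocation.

Guaranteed amounts: Ibarra $3,500. Balance $3,900.
Balance split over remaining billable hours 3,287: Tam 2,060.94 → $2,061; Orozco 1,839.06 → $1,839.

Tam: $2,061; Ibarra: $3,500; Orozco: $1,839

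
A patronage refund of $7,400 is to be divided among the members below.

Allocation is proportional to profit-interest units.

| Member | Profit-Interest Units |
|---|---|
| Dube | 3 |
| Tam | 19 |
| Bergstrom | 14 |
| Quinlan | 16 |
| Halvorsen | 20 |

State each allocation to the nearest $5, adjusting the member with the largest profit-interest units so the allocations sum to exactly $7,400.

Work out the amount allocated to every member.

Dube: $310 | Tam: $1,955 | Bergstrom: $1,440 | Quinlan: $1,645 | Halvorsen: $2,050

Total profit-interest units = 72.
Proportional shares: Dube 3/72 × $7,400 = 308.33; Tam 19/72 × $7,400 = 1,952.78; Bergstrom 14/72 × $7,400 = 1,438.89; Quinlan 16/72 × $7,400 = 1,644.44; Halvorsen 20/72 × $7,400 = 2,055.56.
At nearest $5: Dube $310; Tam $1,955; Bergstrom $1,440; Quinlan $1,645; Halvorsen $2,055. Sum = $7,405.
Difference $7,400 − $7,405 = −$5 applied to largest profit-interest units (Halvorsen): Halvorsen becomes $2,050.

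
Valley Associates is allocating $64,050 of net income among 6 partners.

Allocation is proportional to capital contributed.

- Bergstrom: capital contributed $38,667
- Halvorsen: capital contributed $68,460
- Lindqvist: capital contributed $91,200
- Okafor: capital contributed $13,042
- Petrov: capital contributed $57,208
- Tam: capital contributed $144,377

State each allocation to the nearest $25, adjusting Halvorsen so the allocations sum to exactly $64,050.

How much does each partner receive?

Capital contributed total: 412,954.
Pro-rata amounts: Bergstrom 38,667/412,954 × $64,050 = 5,997.33; Halvorsen 68,460/412,954 × $64,050 = 10,618.28; Lindqvist 91,200/412,954 × $64,050 = 14,145.30; Okafor 13,042/412,954 × $64,050 = 2,022.84; Petrov 57,208/412,954 × $64,050 = 8,873.08; Tam 144,377/412,954 × $64,050 = 22,393.16.
At nearest $25: Bergstrom $6,000; Halvorsen $10,625; Lindqvist $14,150; Okafor $2,025; Petrov $8,875; Tam $22,400. Sum = $64,075.
Difference $64,050 − $64,075 = −$25 applied to Halvorsen: Halvorsen becomes $10,600.

Bergstrom: $6,000; Halvorsen: $10,600; Lindqvist: $14,150; Okafor: $2,025; Petrov: $8,875; Tam: $22,400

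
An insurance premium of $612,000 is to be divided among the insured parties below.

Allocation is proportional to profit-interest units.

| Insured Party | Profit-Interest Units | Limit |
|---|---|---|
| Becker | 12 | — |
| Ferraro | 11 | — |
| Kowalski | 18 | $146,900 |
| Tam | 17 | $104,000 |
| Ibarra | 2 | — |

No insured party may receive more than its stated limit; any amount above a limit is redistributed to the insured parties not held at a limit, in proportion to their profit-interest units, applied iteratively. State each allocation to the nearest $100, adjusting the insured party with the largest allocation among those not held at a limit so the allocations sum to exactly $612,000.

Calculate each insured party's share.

Becker: $173,300 | Ferraro: $158,900 | Kowalski: $146,900 | Tam: $104,000 | Ibarra: $28,900

Combined profit-interest units = 60.
Unconstrained shares: Becker 122,400.00; Ferraro 112,200.00; Kowalski 183,600.00; Tam 173,400.00; Ibarra 20,400.00.
Capped: Kowalski ($146,900), Tam ($104,000); balance $361,100 reallocated over remaining profit-interest units 25.
Redistributed shares: Becker 173,328.00 → $173,300; Ferraro 158,884.00 → $158,900; Ibarra 28,888.00 → $28,900.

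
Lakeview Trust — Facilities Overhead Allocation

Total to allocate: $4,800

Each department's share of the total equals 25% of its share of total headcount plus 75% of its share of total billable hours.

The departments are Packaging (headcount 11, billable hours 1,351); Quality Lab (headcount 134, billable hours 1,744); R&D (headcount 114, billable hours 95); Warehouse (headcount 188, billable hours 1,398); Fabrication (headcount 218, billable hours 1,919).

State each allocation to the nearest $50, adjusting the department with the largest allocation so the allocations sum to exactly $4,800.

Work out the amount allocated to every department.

Headcount total 665; billable hours total 6,507.
Combined weights (25% headcount + 75% billable hours): Packaging 0.1599; Quality Lab 0.2514; R&D 0.0538; Warehouse 0.2318; Fabrication 0.3031.
Proportional shares: Packaging 767.29; Quality Lab 1,206.67; R&D 258.27; Warehouse 1,112.69; Fabrication 1,455.07.
Rounded to nearest $50: Packaging $750; Quality Lab $1,200; R&D $250; Warehouse $1,100; Fabrication $1,450. Sum = $4,750.
Difference $4,800 − $4,750 = +$50 applied to largest allocation (Fabrication): Fabrication becomes $1,500.

Packaging: $750 | Quality Lab: $1,200 | R&D: $250 | Warehouse: $1,100 | Fabrication: $1,500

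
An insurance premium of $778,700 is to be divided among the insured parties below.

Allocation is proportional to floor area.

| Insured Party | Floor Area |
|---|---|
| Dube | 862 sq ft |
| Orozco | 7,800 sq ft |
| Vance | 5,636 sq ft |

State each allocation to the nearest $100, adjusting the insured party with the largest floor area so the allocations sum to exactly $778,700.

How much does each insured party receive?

Combined floor area = 862 + 7,800 + 5,636 = 14,298.
Proportional shares: Dube 46,946.38; Orozco 424,804.87; Vance 306,948.75.
Rounded to nearest $100: Dube $46,900; Orozco $424,800; Vance $306,900. Sum = $778,600.
Difference $778,700 − $778,600 = +$100 applied to largest floor area (Orozco): Orozco becomes $424,900.

Dube: $46,900 | Orozco: $424,900 | Vance: $306,900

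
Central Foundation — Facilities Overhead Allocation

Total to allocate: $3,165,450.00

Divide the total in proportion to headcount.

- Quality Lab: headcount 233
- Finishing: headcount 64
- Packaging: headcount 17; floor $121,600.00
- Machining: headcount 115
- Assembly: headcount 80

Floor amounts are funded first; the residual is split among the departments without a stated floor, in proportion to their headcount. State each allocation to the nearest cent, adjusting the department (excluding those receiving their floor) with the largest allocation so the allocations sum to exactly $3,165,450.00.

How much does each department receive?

Fund the minimums — Packaging $121,600.00. Balance $3,043,850.00.
Balance split over remaining headcount 492: Quality Lab 1,441,498.0691 → $1,441,498.07; Finishing 395,947.9675 → $395,947.97; Machining 711,469.0041 → $711,469.00; Assembly 494,934.9593 → $494,934.96.

Quality Lab: $1,441,498.07; Finishing: $395,947.97; Packaging: $121,600.00; Machining: $711,469.00; Assembly: $494,934.96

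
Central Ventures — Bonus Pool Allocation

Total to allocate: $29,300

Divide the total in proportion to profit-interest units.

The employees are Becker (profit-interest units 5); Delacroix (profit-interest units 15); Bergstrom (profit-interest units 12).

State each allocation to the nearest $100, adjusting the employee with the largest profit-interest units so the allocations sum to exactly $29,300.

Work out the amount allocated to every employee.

Sum of profit-interest units: 5 + 15 + 12 = 32.
Pro-rata amounts: Becker 4,578.12; Delacroix 13,734.38; Bergstrom 10,987.50.
At nearest $100: Becker $4,600; Delacroix $13,700; Bergstrom $11,000. Sum = $29,300.
Rounded total matches; no reconciliation needed.

Becker: $4,600; Delacroix: $13,700; Bergstrom: $11,000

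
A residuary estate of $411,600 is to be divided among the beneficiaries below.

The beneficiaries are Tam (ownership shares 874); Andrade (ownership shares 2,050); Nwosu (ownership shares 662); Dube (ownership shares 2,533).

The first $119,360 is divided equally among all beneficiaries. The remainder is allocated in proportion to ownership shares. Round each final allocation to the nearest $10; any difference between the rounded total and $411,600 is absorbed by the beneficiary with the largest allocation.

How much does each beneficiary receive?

Tam: $71,580 | Andrade: $127,750 | Nwosu: $61,460 | Dube: $150,810

$119,360 shared equally gives $29,840 per beneficiary.
Remainder $292,240 by ownership shares (total 6,119): Tam 41,741.75 → $41,740; Andrade 97,906.85 → $97,910; Nwosu 31,616.75 → $31,620; Dube 120,974.66 → $120,970.
Totals: Tam $29,840 + $41,740 = $71,580; Andrade $29,840 + $97,910 = $127,750; Nwosu $29,840 + $31,620 = $61,460; Dube $29,840 + $120,970 = $150,810.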